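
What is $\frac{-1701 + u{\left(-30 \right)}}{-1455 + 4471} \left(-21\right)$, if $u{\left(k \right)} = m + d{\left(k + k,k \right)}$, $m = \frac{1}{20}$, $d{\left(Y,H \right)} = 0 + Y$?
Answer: $\frac{739599}{60320} \approx 12.261$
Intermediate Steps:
$d{\left(Y,H \right)} = Y$
$m = \frac{1}{20} \approx 0.05$
$u{\left(k \right)} = \frac{1}{20} + 2 k$ ($u{\left(k \right)} = \frac{1}{20} + \left(k + k\right) = \frac{1}{20} + 2 k$)
$\frac{-1701 + u{\left(-30 \right)}}{-1455 + 4471} \left(-21\right) = \frac{-1701 + \left(\frac{1}{20} + 2 \left(-30\right)\right)}{-1455 + 4471} \left(-21\right) = \frac{-1701 + \left(\frac{1}{20} - 60\right)}{3016} \left(-21\right) = \left(-1701 - \frac{1199}{20}\right) \frac{1}{3016} \left(-21\right) = \left(- \frac{35219}{20}\right) \frac{1}{3016} \left(-21\right) = \left(- \frac{35219}{60320}\right) \left(-21\right) = \frac{739599}{60320}$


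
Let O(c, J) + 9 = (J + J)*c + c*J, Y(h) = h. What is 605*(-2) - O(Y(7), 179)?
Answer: -4960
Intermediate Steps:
O(c, J) = -9 + 3*J*c (O(c, J) = -9 + ((J + J)*c + c*J) = -9 + ((2*J)*c + J*c) = -9 + (2*J*c + J*c) = -9 + 3*J*c)
605*(-2) - O(Y(7), 179) = 605*(-2) - (-9 + 3*179*7) = -1210 - (-9 + 3759) = -1210 - 1*3750 = -1210 - 3750 = -4960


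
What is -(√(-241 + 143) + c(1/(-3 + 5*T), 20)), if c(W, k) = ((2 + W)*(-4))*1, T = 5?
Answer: 90/11 - 7*I*√2 ≈ 8.1818 - 9.8995*I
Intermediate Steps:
c(W, k) = -8 - 4*W (c(W, k) = (-8 - 4*W)*1 = -8 - 4*W)
-(√(-241 + 143) + c(1/(-3 + 5*T), 20)) = -(√(-241 + 143) + (-8 - 4/(-3 + 5*5))) = -(√(-98) + (-8 - 4/(-3 + 25))) = -(7*I*√2 + (-8 - 4/22)) = -(7*I*√2 + (-8 - 4*1/22)) = -(7*I*√2 + (-8 - 2/11)) = -(7*I*√2 - 90/11) = -(-90/11 + 7*I*√2) = 90/11 - 7*I*√2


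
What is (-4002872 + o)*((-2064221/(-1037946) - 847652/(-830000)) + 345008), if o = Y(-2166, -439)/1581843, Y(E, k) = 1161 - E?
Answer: -26138965148553334992032041459/18927085000232500 ≈ -1.3810e+12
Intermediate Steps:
o = 1109/527281 (o = (1161 - 1*(-2166))/1581843 = (1161 + 2166)*(1/1581843) = 3327*(1/1581843) = 1109/527281 ≈ 0.0021032)
(-4002872 + o)*((-2064221/(-1037946) - 847652/(-830000)) + 345008) = (-4002872 + 1109/527281)*((-2064221/(-1037946) - 847652/(-830000)) + 345008) = -2110638349923*((-2064221*(-1/1037946) - 847652*(-1/830000)) + 345008)/527281 = -2110638349923*((2064221/1037946 + 211913/207500) + 345008)/527281 = -2110638349923*(324140054099/107686897500 + 345008)/527281 = -2110638349923/527281*37153165272734099/107686897500 = -26138965148553334992032041459/18927085000232500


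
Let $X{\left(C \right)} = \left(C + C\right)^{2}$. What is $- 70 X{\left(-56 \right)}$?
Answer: $-878080$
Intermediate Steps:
$X{\left(C \right)} = 4 C^{2}$ ($X{\left(C \right)} = \left(2 C\right)^{2} = 4 C^{2}$)
$- 70 X{\left(-56 \right)} = - 70 \cdot 4 \left(-56\right)^{2} = - 70 \cdot 4 \cdot 3136 = \left(-70\right) 12544 = -878080$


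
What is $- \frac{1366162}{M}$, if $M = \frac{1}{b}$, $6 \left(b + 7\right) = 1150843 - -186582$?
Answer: $- \frac{913540917023}{3} \approx -3.0451 \cdot 10^{11}$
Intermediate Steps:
$b = \frac{1337383}{6}$ ($b = -7 + \frac{1150843 - -186582}{6} = -7 + \frac{1150843 + 186582}{6} = -7 + \frac{1}{6} \cdot 1337425 = -7 + \frac{1337425}{6} = \frac{1337383}{6} \approx 2.229 \cdot 10^{5}$)
$M = \frac{6}{1337383}$ ($M = \frac{1}{\frac{1337383}{6}} = \frac{6}{1337383} \approx 4.4864 \cdot 10^{-6}$)
$- \frac{1366162}{M} = - \frac{1366162}{\frac{6}{1337383}} = \left(-1366162\right) \frac{1337383}{6} = - \frac{913540917023}{3}$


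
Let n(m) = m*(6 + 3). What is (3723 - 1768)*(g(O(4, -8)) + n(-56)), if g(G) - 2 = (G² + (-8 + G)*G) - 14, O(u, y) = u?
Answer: -1008780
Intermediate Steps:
g(G) = -12 + G² + G*(-8 + G) (g(G) = 2 + ((G² + (-8 + G)*G) - 14) = 2 + ((G² + G*(-8 + G)) - 14) = 2 + (-14 + G² + G*(-8 + G)) = -12 + G² + G*(-8 + G))
n(m) = 9*m (n(m) = m*9 = 9*m)
(3723 - 1768)*(g(O(4, -8)) + n(-56)) = (3723 - 1768)*((-12 - 8*4 + 2*4²) + 9*(-56)) = 1955*((-12 - 32 + 2*16) - 504) = 1955*((-12 - 32 + 32) - 504) = 1955*(-12 - 504) = 1955*(-516) = -1008780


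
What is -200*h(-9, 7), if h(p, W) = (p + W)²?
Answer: -800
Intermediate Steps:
h(p, W) = (W + p)²
-200*h(-9, 7) = -200*(7 - 9)² = -200*(-2)² = -200*4 = -800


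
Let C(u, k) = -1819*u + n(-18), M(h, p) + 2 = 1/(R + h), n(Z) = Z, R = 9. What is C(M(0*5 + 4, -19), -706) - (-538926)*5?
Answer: 35075431/13 ≈ 2.6981e+6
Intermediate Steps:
M(h, p) = -2 + 1/(9 + h)
C(u, k) = -18 - 1819*u (C(u, k) = -1819*u - 18 = -18 - 1819*u)
C(M(0*5 + 4, -19), -706) - (-538926)*5 = (-18 - 1819*(-17 - 2*(0*5 + 4))/(9 + (0*5 + 4))) - (-538926)*5 = (-18 - 1819*(-17 - 2*(0 + 4))/(9 + (0 + 4))) - 1*(-2694630) = (-18 - 1819*(-17 - 2*4)/(9 + 4)) + 2694630 = (-18 - 1819*(-17 - 8)/13) + 2694630 = (-18 - 1819*(-25)/13) + 2694630 = (-18 - 1819*(-25/13)) + 2694630 = (-18 + 45475/13) + 2694630 = 45241/13 + 2694630 = 35075431/13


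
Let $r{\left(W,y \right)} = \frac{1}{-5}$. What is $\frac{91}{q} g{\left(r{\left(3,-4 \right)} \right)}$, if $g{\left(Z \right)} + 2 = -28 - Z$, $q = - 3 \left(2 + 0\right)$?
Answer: $\frac{13559}{30} \approx 451.97$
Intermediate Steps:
$q = -6$ ($q = \left(-3\right) 2 = -6$)
$r{\left(W,y \right)} = - \frac{1}{5}$
$g{\left(Z \right)} = -30 - Z$ ($g{\left(Z \right)} = -2 - \left(28 + Z\right) = -30 - Z$)
$\frac{91}{q} g{\left(r{\left(3,-4 \right)} \right)} = \frac{91}{-6} \left(-30 - - \frac{1}{5}\right) = 91 \left(- \frac{1}{6}\right) \left(-30 + \frac{1}{5}\right) = \left(- \frac{91}{6}\right) \left(- \frac{149}{5}\right) = \frac{13559}{30}$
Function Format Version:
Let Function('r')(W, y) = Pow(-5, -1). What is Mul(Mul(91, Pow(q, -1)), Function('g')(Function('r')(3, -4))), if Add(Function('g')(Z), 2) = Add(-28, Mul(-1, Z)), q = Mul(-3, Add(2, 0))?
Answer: Rational(13559, 30) ≈ 451.97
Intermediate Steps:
q = -6 (q = Mul(-3, 2) = -6)
Function('r')(W, y) = Rational(-1, 5)
Function('g')(Z) = Add(-30, Mul(-1, Z)) (Function('g')(Z) = Add(-2, Add(-28, Mul(-1, Z))) = Add(-30, Mul(-1, Z)))
Mul(Mul(91, Pow(q, -1)), Function('g')(Function('r')(3, -4))) = Mul(Mul(91, Pow(-6, -1)), Add(-30, Mul(-1, Rational(-1, 5)))) = Mul(Mul(91, Rational(-1, 6)), Add(-30, Rational(1, 5))) = Mul(Rational(-91, 6), Rational(-149, 5)) = Rational(13559, 30)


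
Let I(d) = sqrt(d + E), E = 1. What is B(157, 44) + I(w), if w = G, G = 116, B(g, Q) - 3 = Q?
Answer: 47 + 3*sqrt(13) ≈ 57.817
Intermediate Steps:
B(g, Q) = 3 + Q
w = 116
I(d) = sqrt(1 + d) (I(d) = sqrt(d + 1) = sqrt(1 + d))
B(157, 44) + I(w) = (3 + 44) + sqrt(1 + 116) = 47 + sqrt(117) = 47 + 3*sqrt(13)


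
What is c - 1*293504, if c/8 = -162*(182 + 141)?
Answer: -712112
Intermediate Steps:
c = -418608 (c = 8*(-162*(182 + 141)) = 8*(-162*323) = 8*(-52326) = -418608)
c - 1*293504 = -418608 - 1*293504 = -418608 - 293504 = -712112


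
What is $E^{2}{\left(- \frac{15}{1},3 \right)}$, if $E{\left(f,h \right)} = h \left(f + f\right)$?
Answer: $8100$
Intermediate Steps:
$E{\left(f,h \right)} = 2 f h$ ($E{\left(f,h \right)} = h 2 f = 2 f h$)
$E^{2}{\left(- \frac{15}{1},3 \right)} = \left(2 \left(- \frac{15}{1}\right) 3\right)^{2} = \left(2 \left(\left(-15\right) 1\right) 3\right)^{2} = \left(2 \left(-15\right) 3\right)^{2} = \left(-90\right)^{2} = 8100$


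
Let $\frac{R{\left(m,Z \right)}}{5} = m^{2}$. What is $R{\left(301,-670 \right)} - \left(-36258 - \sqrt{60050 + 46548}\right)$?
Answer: $489263 + \sqrt{106598} \approx 4.8959 \cdot 10^{5}$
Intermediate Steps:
$R{\left(m,Z \right)} = 5 m^{2}$
$R{\left(301,-670 \right)} - \left(-36258 - \sqrt{60050 + 46548}\right) = 5 \cdot 301^{2} - \left(-36258 - \sqrt{60050 + 46548}\right) = 5 \cdot 90601 - \left(-36258 - \sqrt{106598}\right) = 453005 + \left(36258 + \sqrt{106598}\right) = 489263 + \sqrt{106598}$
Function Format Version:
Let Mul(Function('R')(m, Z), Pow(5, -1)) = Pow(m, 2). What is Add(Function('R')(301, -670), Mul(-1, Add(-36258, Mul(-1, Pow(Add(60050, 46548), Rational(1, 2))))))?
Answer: Add(489263, Pow(106598, Rational(1, 2))) ≈ 4.8959e+5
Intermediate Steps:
Function('R')(m, Z) = Mul(5, Pow(m, 2))
Add(Function('R')(301, -670), Mul(-1, Add(-36258, Mul(-1, Pow(Add(60050, 46548), Rational(1, 2)))))) = Add(Mul(5, Pow(301, 2)), Mul(-1, Add(-36258, Mul(-1, Pow(Add(60050, 46548), Rational(1, 2)))))) = Add(Mul(5, 90601), Mul(-1, Add(-36258, Mul(-1, Pow(106598, Rational(1, 2)))))) = Add(453005, Add(36258, Pow(106598, Rational(1, 2)))) = Add(489263, Pow(106598, Rational(1, 2)))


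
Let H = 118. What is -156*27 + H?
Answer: -4094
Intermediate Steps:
-156*27 + H = -156*27 + 118 = -4212 + 118 = -4094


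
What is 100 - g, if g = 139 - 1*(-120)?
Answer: -159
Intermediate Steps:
g = 259 (g = 139 + 120 = 259)
100 - g = 100 - 1*259 = 100 - 259 = -159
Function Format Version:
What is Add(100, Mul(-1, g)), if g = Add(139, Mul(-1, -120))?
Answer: -159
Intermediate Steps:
g = 259 (g = Add(139, 120) = 259)
Add(100, Mul(-1, g)) = Add(100, Mul(-1, 259)) = Add(100, -259) = -159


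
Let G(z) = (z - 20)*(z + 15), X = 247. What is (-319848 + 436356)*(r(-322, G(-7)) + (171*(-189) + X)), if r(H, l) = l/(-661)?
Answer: -2469896899008/661 ≈ -3.7366e+9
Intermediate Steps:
G(z) = (-20 + z)*(15 + z)
r(H, l) = -l/661 (r(H, l) = l*(-1/661) = -l/661)
(-319848 + 436356)*(r(-322, G(-7)) + (171*(-189) + X)) = (-319848 + 436356)*(-(-300 + (-7)**2 - 5*(-7))/661 + (171*(-189) + 247)) = 116508*(-(-300 + 49 + 35)/661 + (-32319 + 247)) = 116508*(-1/661*(-216) - 32072) = 116508*(216/661 - 32072) = 116508*(-21199376/661) = -2469896899008/661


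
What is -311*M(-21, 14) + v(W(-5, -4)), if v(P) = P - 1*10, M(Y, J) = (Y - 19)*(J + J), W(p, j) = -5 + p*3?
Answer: 348290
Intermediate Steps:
W(p, j) = -5 + 3*p
M(Y, J) = 2*J*(-19 + Y) (M(Y, J) = (-19 + Y)*(2*J) = 2*J*(-19 + Y))
v(P) = -10 + P (v(P) = P - 10 = -10 + P)
-311*M(-21, 14) + v(W(-5, -4)) = -622*14*(-19 - 21) + (-10 + (-5 + 3*(-5))) = -622*14*(-40) + (-10 + (-5 - 15)) = -311*(-1120) + (-10 - 20) = 348320 - 30 = 348290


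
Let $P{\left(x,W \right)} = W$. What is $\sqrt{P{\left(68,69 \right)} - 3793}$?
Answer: $14 i \sqrt{19} \approx 61.025 i$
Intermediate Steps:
$\sqrt{P{\left(68,69 \right)} - 3793} = \sqrt{69 - 3793} = \sqrt{-3724} = 14 i \sqrt{19}$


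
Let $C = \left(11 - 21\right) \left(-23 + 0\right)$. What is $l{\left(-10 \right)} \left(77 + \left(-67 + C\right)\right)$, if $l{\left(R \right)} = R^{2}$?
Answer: $24000$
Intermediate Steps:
$C = 230$ ($C = \left(-10\right) \left(-23\right) = 230$)
$l{\left(-10 \right)} \left(77 + \left(-67 + C\right)\right) = \left(-10\right)^{2} \left(77 + \left(-67 + 230\right)\right) = 100 \left(77 + 163\right) = 100 \cdot 240 = 24000$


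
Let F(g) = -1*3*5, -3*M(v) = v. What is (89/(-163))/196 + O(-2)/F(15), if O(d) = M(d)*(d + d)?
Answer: 251579/1437660 ≈ 0.17499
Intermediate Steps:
M(v) = -v/3
F(g) = -15 (F(g) = -3*5 = -15)
O(d) = -2*d**2/3 (O(d) = (-d/3)*(d + d) = (-d/3)*(2*d) = -2*d**2/3)
(89/(-163))/196 + O(-2)/F(15) = (89/(-163))/196 - 2/3*(-2)**2/(-15) = (89*(-1/163))*(1/196) - 2/3*4*(-1/15) = -89/163*1/196 - 8/3*(-1/15) = -89/31948 + 8/45 = 251579/1437660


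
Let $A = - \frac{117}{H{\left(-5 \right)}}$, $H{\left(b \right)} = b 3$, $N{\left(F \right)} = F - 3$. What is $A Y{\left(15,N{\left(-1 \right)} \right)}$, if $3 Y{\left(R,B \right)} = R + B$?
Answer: $\frac{143}{5} \approx 28.6$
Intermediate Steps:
$N{\left(F \right)} = -3 + F$ ($N{\left(F \right)} = F - 3 = -3 + F$)
$H{\left(b \right)} = 3 b$
$Y{\left(R,B \right)} = \frac{B}{3} + \frac{R}{3}$ ($Y{\left(R,B \right)} = \frac{R + B}{3} = \frac{B + R}{3} = \frac{B}{3} + \frac{R}{3}$)
$A = \frac{39}{5}$ ($A = - \frac{117}{3 \left(-5\right)} = - \frac{117}{-15} = \left(-117\right) \left(- \frac{1}{15}\right) = \frac{39}{5} \approx 7.8$)
$A Y{\left(15,N{\left(-1 \right)} \right)} = \frac{39 \left(\frac{-3 - 1}{3} + \frac{1}{3} \cdot 15\right)}{5} = \frac{39 \left(\frac{1}{3} \left(-4\right) + 5\right)}{5} = \frac{39 \left(- \frac{4}{3} + 5\right)}{5} = \frac{39}{5} \cdot \frac{11}{3} = \frac{143}{5}$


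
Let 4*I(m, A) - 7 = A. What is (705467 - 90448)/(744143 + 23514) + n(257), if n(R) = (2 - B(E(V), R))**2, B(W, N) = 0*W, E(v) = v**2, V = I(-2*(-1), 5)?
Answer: 3685647/767657 ≈ 4.8012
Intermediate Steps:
I(m, A) = 7/4 + A/4
V = 3 (V = 7/4 + (1/4)*5 = 7/4 + 5/4 = 3)
B(W, N) = 0
n(R) = 4 (n(R) = (2 - 1*0)**2 = (2 + 0)**2 = 2**2 = 4)
(705467 - 90448)/(744143 + 23514) + n(257) = (705467 - 90448)/(744143 + 23514) + 4 = 615019/767657 + 4 = 3685647/767657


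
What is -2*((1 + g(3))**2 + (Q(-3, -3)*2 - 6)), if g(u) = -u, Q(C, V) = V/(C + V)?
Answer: 2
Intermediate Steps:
-2*((1 + g(3))**2 + (Q(-3, -3)*2 - 6)) = -2*((1 - 1*3)**2 + (-3/(-3 - 3)*2 - 6)) = -2*((1 - 3)**2 + (-3/(-6)*2 - 6)) = -2*((-2)**2 + (-3*(-1/6)*2 - 6)) = -2*(4 + ((1/2)*2 - 6)) = -2*(4 + (1 - 6)) = -2*(4 - 5) = -2*(-1) = 2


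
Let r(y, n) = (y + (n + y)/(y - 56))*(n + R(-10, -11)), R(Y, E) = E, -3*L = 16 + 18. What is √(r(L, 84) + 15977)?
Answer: √1383642834/303 ≈ 122.76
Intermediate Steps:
L = -34/3 (L = -(16 + 18)/3 = -⅓*34 = -34/3 ≈ -11.333)
r(y, n) = (-11 + n)*(y + (n + y)/(-56 + y)) (r(y, n) = (y + (n + y)/(y - 56))*(n - 11) = (y + (n + y)/(-56 + y))*(-11 + n) = (-11 + n)*(y + (n + y)/(-56 + y)))
√(r(L, 84) + 15977) = √((84² - 11*84 - 11*(-34/3)² + 605*(-34/3) + 84*(-34/3)² - 55*84*(-34/3))/(-56 - 34/3) + 15977) = √((7056 - 924 - 11*1156/9 - 20570/3 + 84*(1156/9) + 52360)/(-202/3) + 15977) = √(-3*(7056 - 924 - 12716/9 - 20570/3 + 32368/3 + 52360)/202 + 15977) = √(-3/202*549106/9 + 15977) = √(-274553/303 + 15977) = √(4566478/303) = √1383642834/303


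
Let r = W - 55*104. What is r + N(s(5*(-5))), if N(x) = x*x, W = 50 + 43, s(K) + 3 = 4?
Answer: -5626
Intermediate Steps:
s(K) = 1 (s(K) = -3 + 4 = 1)
W = 93
r = -5627 (r = 93 - 55*104 = 93 - 5720 = -5627)
N(x) = x**2
r + N(s(5*(-5))) = -5627 + 1**2 = -5627 + 1 = -5626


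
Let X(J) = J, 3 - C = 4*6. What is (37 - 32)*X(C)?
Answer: -105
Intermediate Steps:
C = -21 (C = 3 - 4*6 = 3 - 1*24 = 3 - 24 = -21)
(37 - 32)*X(C) = (37 - 32)*(-21) = 5*(-21) = -105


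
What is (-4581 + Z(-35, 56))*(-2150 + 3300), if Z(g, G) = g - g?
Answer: -5268150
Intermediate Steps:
Z(g, G) = 0
(-4581 + Z(-35, 56))*(-2150 + 3300) = (-4581 + 0)*(-2150 + 3300) = -4581*1150 = -5268150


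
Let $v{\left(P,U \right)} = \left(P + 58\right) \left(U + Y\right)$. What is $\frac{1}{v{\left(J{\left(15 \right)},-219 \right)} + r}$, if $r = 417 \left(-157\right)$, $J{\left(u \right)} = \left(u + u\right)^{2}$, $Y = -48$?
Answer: $- \frac{1}{321255} \approx -3.1128 \cdot 10^{-6}$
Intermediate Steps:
$J{\left(u \right)} = 4 u^{2}$ ($J{\left(u \right)} = \left(2 u\right)^{2} = 4 u^{2}$)
$v{\left(P,U \right)} = \left(-48 + U\right) \left(58 + P\right)$ ($v{\left(P,U \right)} = \left(P + 58\right) \left(U - 48\right) = \left(58 + P\right) \left(-48 + U\right) = \left(-48 + U\right) \left(58 + P\right)$)
$r = -65469$
$\frac{1}{v{\left(J{\left(15 \right)},-219 \right)} + r} = \frac{1}{\left(-2784 - 48 \cdot 4 \cdot 15^{2} + 58 \left(-219\right) + 4 \cdot 15^{2} \left(-219\right)\right) - 65469} = \frac{1}{\left(-2784 - 48 \cdot 4 \cdot 225 - 12702 + 4 \cdot 225 \left(-219\right)\right) - 65469} = \frac{1}{\left(-2784 - 43200 - 12702 + 900 \left(-219\right)\right) - 65469} = \frac{1}{\left(-2784 - 43200 - 12702 - 197100\right) - 65469} = \frac{1}{-255786 - 65469} = \frac{1}{-321255} = - \frac{1}{321255}$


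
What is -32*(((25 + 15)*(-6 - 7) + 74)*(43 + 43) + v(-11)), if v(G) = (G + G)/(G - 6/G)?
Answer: 141142336/115 ≈ 1.2273e+6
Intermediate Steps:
v(G) = 2*G/(G - 6/G) (v(G) = (2*G)/(G - 6/G) = 2*G/(G - 6/G))
-32*(((25 + 15)*(-6 - 7) + 74)*(43 + 43) + v(-11)) = -32*(((25 + 15)*(-6 - 7) + 74)*(43 + 43) + 2*(-11)**2/(-6 + (-11)**2)) = -32*((40*(-13) + 74)*86 + 2*121/(-6 + 121)) = -32*((-520 + 74)*86 + 2*121/115) = -32*(-446*86 + 2*121*(1/115)) = -32*(-38356 + 242/115) = -32*(-4410698/115) = 141142336/115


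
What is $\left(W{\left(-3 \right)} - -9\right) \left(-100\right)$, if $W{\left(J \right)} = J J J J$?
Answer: $-9000$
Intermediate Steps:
$W{\left(J \right)} = J^{4}$ ($W{\left(J \right)} = J^{2} J J = J^{3} J = J^{4}$)
$\left(W{\left(-3 \right)} - -9\right) \left(-100\right) = \left(\left(-3\right)^{4} - -9\right) \left(-100\right) = \left(81 + 9\right) \left(-100\right) = 90 \left(-100\right) = -9000$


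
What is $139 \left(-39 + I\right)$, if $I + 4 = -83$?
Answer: $-17514$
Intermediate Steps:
$I = -87$ ($I = -4 - 83 = -87$)
$139 \left(-39 + I\right) = 139 \left(-39 - 87\right) = 139 \left(-126\right) = -17514$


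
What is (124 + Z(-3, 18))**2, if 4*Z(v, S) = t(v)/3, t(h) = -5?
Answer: 2199289/144 ≈ 15273.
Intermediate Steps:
Z(v, S) = -5/12 (Z(v, S) = (-5/3)/4 = (-5*1/3)/4 = (1/4)*(-5/3) = -5/12)
(124 + Z(-3, 18))**2 = (124 - 5/12)**2 = (1483/12)**2 = 2199289/144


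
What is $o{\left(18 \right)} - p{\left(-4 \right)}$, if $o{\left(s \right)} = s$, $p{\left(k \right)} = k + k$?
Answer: $26$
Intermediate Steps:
$p{\left(k \right)} = 2 k$
$o{\left(18 \right)} - p{\left(-4 \right)} = 18 - 2 \left(-4\right) = 18 - -8 = 18 + 8 = 26$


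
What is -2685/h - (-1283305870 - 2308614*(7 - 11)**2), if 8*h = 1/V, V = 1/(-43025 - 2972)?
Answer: 60727249214398/45997 ≈ 1.3202e+9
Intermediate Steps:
V = -1/45997 (V = 1/(-45997) = -1/45997 ≈ -2.1741e-5)
h = -45997/8 (h = 1/(8*(-1/45997)) = (1/8)*(-45997) = -45997/8 ≈ -5749.6)
-2685/h - (-1283305870 - 2308614*(7 - 11)**2) = -2685/(-45997/8) - (-1283305870 - 2308614*(7 - 11)**2) = -2685*(-8/45997) - 40502/(1/(-31685 + (-4)**2*(-57))) = 21480/45997 - 40502/(1/(-31685 + 16*(-57))) = 21480/45997 - 40502/(1/(-31685 - 912)) = 21480/45997 - 40502/(1/(-32597)) = 21480/45997 - 40502/(-1/32597) = 21480/45997 - 40502*(-32597) = 21480/45997 + 1320243694 = 60727249214398/45997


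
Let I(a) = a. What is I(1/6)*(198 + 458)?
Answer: 328/3 ≈ 109.33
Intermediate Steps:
I(1/6)*(198 + 458) = (198 + 458)/6 = (1/6)*656 = 328/3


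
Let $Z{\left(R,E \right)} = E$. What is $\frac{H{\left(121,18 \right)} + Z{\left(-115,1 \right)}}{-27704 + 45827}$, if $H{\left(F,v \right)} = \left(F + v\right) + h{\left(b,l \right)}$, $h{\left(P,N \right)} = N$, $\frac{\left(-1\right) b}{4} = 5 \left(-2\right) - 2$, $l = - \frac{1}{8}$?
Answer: $\frac{373}{48328} \approx 0.0077181$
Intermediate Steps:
$l = - \frac{1}{8}$ ($l = \left(-1\right) \frac{1}{8} = - \frac{1}{8} \approx -0.125$)
$b = 48$ ($b = - 4 \left(5 \left(-2\right) - 2\right) = - 4 \left(-10 - 2\right) = \left(-4\right) \left(-12\right) = 48$)
$H{\left(F,v \right)} = - \frac{1}{8} + F + v$ ($H{\left(F,v \right)} = \left(F + v\right) - \frac{1}{8} = - \frac{1}{8} + F + v$)
$\frac{H{\left(121,18 \right)} + Z{\left(-115,1 \right)}}{-27704 + 45827} = \frac{\left(- \frac{1}{8} + 121 + 18\right) + 1}{-27704 + 45827} = \frac{\frac{1111}{8} + 1}{18123} = \frac{1119}{8} \cdot \frac{1}{18123} = \frac{373}{48328}$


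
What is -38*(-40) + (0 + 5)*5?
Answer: 1545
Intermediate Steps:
-38*(-40) + (0 + 5)*5 = 1520 + 5*5 = 1520 + 25 = 1545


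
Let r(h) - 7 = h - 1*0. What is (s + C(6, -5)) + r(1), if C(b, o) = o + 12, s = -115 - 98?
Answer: -198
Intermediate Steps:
r(h) = 7 + h (r(h) = 7 + (h - 1*0) = 7 + (h + 0) = 7 + h)
s = -213
C(b, o) = 12 + o
(s + C(6, -5)) + r(1) = (-213 + (12 - 5)) + (7 + 1) = (-213 + 7) + 8 = -206 + 8 = -198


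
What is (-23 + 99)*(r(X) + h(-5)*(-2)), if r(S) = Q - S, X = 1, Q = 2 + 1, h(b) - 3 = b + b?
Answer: 1216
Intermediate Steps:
h(b) = 3 + 2*b (h(b) = 3 + (b + b) = 3 + 2*b)
Q = 3
r(S) = 3 - S
(-23 + 99)*(r(X) + h(-5)*(-2)) = (-23 + 99)*((3 - 1*1) + (3 + 2*(-5))*(-2)) = 76*((3 - 1) + (3 - 10)*(-2)) = 76*(2 - 7*(-2)) = 76*(2 + 14) = 76*16 = 1216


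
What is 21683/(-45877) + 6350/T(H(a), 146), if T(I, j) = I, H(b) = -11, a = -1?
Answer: -291557463/504647 ≈ -577.75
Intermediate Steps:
21683/(-45877) + 6350/T(H(a), 146) = 21683/(-45877) + 6350/(-11) = 21683*(-1/45877) + 6350*(-1/11) = -21683/45877 - 6350/11 = -291557463/504647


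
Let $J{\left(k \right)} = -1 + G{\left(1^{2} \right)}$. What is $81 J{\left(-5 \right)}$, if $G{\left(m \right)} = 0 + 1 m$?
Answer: $0$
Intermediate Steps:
$G{\left(m \right)} = m$ ($G{\left(m \right)} = 0 + m = m$)
$J{\left(k \right)} = 0$ ($J{\left(k \right)} = -1 + 1^{2} = -1 + 1 = 0$)
$81 J{\left(-5 \right)} = 81 \cdot 0 = 0$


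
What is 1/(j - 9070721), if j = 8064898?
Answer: -1/1005823 ≈ -9.9421e-7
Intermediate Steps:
1/(j - 9070721) = 1/(8064898 - 9070721) = 1/(-1005823) = -1/1005823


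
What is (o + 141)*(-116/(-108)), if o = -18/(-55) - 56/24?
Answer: 665086/4455 ≈ 149.29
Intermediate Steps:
o = -331/165 (o = -18*(-1/55) - 56*1/24 = 18/55 - 7/3 = -331/165 ≈ -2.0061)
(o + 141)*(-116/(-108)) = (-331/165 + 141)*(-116/(-108)) = 22934*(-116*(-1/108))/165 = (22934/165)*(29/27) = 665086/4455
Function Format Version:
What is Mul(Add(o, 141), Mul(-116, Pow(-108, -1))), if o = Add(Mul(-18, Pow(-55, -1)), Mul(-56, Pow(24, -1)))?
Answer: Rational(665086, 4455) ≈ 149.29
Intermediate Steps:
o = Rational(-331, 165) (o = Add(Mul(-18, Rational(-1, 55)), Mul(-56, Rational(1, 24))) = Add(Rational(18, 55), Rational(-7, 3)) = Rational(-331, 165) ≈ -2.0061)
Mul(Add(o, 141), Mul(-116, Pow(-108, -1))) = Mul(Add(Rational(-331, 165), 141), Mul(-116, Pow(-108, -1))) = Mul(Rational(22934, 165), Mul(-116, Rational(-1, 108))) = Mul(Rational(22934, 165), Rational(29, 27)) = Rational(665086, 4455)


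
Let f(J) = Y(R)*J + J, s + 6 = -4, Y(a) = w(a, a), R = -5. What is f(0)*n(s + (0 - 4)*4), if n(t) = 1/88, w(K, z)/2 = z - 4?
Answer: 0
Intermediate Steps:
w(K, z) = -8 + 2*z (w(K, z) = 2*(z - 4) = 2*(-4 + z) = -8 + 2*z)
Y(a) = -8 + 2*a
s = -10 (s = -6 - 4 = -10)
f(J) = -17*J (f(J) = (-8 + 2*(-5))*J + J = (-8 - 10)*J + J = -18*J + J = -17*J)
n(t) = 1/88
f(0)*n(s + (0 - 4)*4) = -17*0*(1/88) = 0*(1/88) = 0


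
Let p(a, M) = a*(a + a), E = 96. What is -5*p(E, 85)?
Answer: -92160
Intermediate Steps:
p(a, M) = 2*a² (p(a, M) = a*(2*a) = 2*a²)
-5*p(E, 85) = -10*96² = -10*9216 = -5*18432 = -92160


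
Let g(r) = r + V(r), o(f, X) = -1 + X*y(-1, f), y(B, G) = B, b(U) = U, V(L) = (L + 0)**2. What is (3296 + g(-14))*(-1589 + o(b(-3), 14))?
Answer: -5578712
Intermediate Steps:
V(L) = L**2
o(f, X) = -1 - X (o(f, X) = -1 + X*(-1) = -1 - X)
g(r) = r + r**2
(3296 + g(-14))*(-1589 + o(b(-3), 14)) = (3296 - 14*(1 - 14))*(-1589 + (-1 - 1*14)) = (3296 - 14*(-13))*(-1589 + (-1 - 14)) = (3296 + 182)*(-1589 - 15) = 3478*(-1604) = -5578712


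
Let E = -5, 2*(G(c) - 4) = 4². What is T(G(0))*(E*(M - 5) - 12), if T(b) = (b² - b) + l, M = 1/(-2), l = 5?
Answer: 4247/2 ≈ 2123.5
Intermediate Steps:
G(c) = 12 (G(c) = 4 + (½)*4² = 4 + (½)*16 = 4 + 8 = 12)
M = -½ ≈ -0.50000
T(b) = 5 + b² - b (T(b) = (b² - b) + 5 = 5 + b² - b)
T(G(0))*(E*(M - 5) - 12) = (5 + 12² - 1*12)*(-5*(-½ - 5) - 12) = (5 + 144 - 12)*(-5*(-11/2) - 12) = 137*(55/2 - 12) = 137*(31/2) = 4247/2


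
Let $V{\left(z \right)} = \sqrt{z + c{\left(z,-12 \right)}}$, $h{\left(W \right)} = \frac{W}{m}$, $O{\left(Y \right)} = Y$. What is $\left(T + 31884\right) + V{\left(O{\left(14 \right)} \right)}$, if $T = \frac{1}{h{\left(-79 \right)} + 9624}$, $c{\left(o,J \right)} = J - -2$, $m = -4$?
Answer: $\frac{1230002454}{38575} \approx 31886.0$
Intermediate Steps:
$c{\left(o,J \right)} = 2 + J$ ($c{\left(o,J \right)} = J + 2 = 2 + J$)
$h{\left(W \right)} = - \frac{W}{4}$ ($h{\left(W \right)} = \frac{W}{-4} = W \left(- \frac{1}{4}\right) = - \frac{W}{4}$)
$T = \frac{4}{38575}$ ($T = \frac{1}{\left(- \frac{1}{4}\right) \left(-79\right) + 9624} = \frac{1}{\frac{79}{4} + 9624} = \frac{1}{\frac{38575}{4}} = \frac{4}{38575} \approx 0.00010369$)
$V{\left(z \right)} = \sqrt{-10 + z}$ ($V{\left(z \right)} = \sqrt{z + \left(2 - 12\right)} = \sqrt{z - 10} = \sqrt{-10 + z}$)
$\left(T + 31884\right) + V{\left(O{\left(14 \right)} \right)} = \left(\frac{4}{38575} + 31884\right) + \sqrt{-10 + 14} = \frac{1229925304}{38575} + \sqrt{4} = \frac{1229925304}{38575} + 2 = \frac{1230002454}{38575}$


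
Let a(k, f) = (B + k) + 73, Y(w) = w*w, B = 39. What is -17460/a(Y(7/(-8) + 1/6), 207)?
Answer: -10056960/64801 ≈ -155.20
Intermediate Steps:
Y(w) = w**2
a(k, f) = 112 + k (a(k, f) = (39 + k) + 73 = 112 + k)
-17460/a(Y(7/(-8) + 1/6), 207) = -17460/(112 + (7/(-8) + 1/6)**2) = -17460/(112 + (7*(-1/8) + 1*(1/6))**2) = -17460/(112 + (-7/8 + 1/6)**2) = -17460/(112 + (-17/24)**2) = -17460/(112 + 289/576) = -17460/64801/576 = -17460*576/64801 = -10056960/64801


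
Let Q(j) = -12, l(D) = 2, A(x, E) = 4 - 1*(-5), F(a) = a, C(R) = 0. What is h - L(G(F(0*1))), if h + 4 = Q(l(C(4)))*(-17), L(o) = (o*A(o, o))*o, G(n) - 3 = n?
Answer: 119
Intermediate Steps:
A(x, E) = 9 (A(x, E) = 4 + 5 = 9)
G(n) = 3 + n
L(o) = 9*o² (L(o) = (o*9)*o = (9*o)*o = 9*o²)
h = 200 (h = -4 - 12*(-17) = -4 + 204 = 200)
h - L(G(F(0*1))) = 200 - 9*(3 + 0*1)² = 200 - 9*(3 + 0)² = 200 - 9*3² = 200 - 9*9 = 200 - 1*81 = 200 - 81 = 119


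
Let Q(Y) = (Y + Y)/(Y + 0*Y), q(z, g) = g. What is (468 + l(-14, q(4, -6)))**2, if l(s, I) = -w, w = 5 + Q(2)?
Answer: 212521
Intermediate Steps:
Q(Y) = 2 (Q(Y) = (2*Y)/(Y + 0) = (2*Y)/Y = 2)
w = 7 (w = 5 + 2 = 7)
l(s, I) = -7 (l(s, I) = -1*7 = -7)
(468 + l(-14, q(4, -6)))**2 = (468 - 7)**2 = 461**2 = 212521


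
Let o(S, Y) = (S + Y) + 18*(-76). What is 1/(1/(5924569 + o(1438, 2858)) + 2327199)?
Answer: 5927497/13794465090904 ≈ 4.2970e-7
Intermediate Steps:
o(S, Y) = -1368 + S + Y (o(S, Y) = (S + Y) - 1368 = -1368 + S + Y)
1/(1/(5924569 + o(1438, 2858)) + 2327199) = 1/(1/(5924569 + (-1368 + 1438 + 2858)) + 2327199) = 1/(1/(5924569 + 2928) + 2327199) = 1/(1/5927497 + 2327199) = 1/(13794465090904/5927497) = 5927497/13794465090904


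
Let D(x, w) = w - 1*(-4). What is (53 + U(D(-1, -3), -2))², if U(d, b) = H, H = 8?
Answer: 3721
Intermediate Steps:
D(x, w) = 4 + w (D(x, w) = w + 4 = 4 + w)
U(d, b) = 8
(53 + U(D(-1, -3), -2))² = (53 + 8)² = 61² = 3721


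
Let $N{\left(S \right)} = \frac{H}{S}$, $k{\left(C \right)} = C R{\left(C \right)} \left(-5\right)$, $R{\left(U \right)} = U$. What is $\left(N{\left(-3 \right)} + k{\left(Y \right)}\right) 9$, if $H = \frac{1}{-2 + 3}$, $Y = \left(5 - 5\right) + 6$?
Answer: $-1623$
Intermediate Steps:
$Y = 6$ ($Y = 0 + 6 = 6$)
$k{\left(C \right)} = - 5 C^{2}$ ($k{\left(C \right)} = C C \left(-5\right) = C^{2} \left(-5\right) = - 5 C^{2}$)
$H = 1$ ($H = 1^{-1} = 1$)
$N{\left(S \right)} = \frac{1}{S}$ ($N{\left(S \right)} = 1 \frac{1}{S} = \frac{1}{S}$)
$\left(N{\left(-3 \right)} + k{\left(Y \right)}\right) 9 = \left(\frac{1}{-3} - 5 \cdot 6^{2}\right) 9 = \left(- \frac{1}{3} - 180\right) 9 = \left(- \frac{541}{3}\right) 9 = -1623$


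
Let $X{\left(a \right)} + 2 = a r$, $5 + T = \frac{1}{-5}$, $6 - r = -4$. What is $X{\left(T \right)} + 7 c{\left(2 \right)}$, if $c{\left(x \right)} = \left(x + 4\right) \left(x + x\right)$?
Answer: $114$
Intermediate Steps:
$r = 10$ ($r = 6 - -4 = 6 + 4 = 10$)
$T = - \frac{26}{5}$ ($T = -5 + \frac{1}{-5} = -5 - \frac{1}{5} = - \frac{26}{5} \approx -5.2$)
$c{\left(x \right)} = 2 x \left(4 + x\right)$ ($c{\left(x \right)} = \left(4 + x\right) 2 x = 2 x \left(4 + x\right)$)
$X{\left(a \right)} = -2 + 10 a$ ($X{\left(a \right)} = -2 + a 10 = -2 + 10 a$)
$X{\left(T \right)} + 7 c{\left(2 \right)} = \left(-2 + 10 \left(- \frac{26}{5}\right)\right) + 7 \cdot 2 \cdot 2 \left(4 + 2\right) = \left(-2 - 52\right) + 7 \cdot 2 \cdot 2 \cdot 6 = -54 + 7 \cdot 24 = -54 + 168 = 114$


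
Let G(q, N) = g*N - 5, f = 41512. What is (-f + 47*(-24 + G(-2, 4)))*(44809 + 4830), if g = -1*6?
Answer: -2184264917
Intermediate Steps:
g = -6
G(q, N) = -5 - 6*N (G(q, N) = -6*N - 5 = -5 - 6*N)
(-f + 47*(-24 + G(-2, 4)))*(44809 + 4830) = (-1*41512 + 47*(-24 + (-5 - 6*4)))*(44809 + 4830) = (-41512 + 47*(-24 + (-5 - 24)))*49639 = (-41512 + 47*(-24 - 29))*49639 = (-41512 + 47*(-53))*49639 = (-41512 - 2491)*49639 = -44003*49639 = -2184264917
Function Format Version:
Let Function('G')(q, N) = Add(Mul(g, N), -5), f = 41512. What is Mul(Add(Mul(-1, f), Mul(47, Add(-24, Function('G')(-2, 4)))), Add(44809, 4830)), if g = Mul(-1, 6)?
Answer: -2184264917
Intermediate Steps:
g = -6
Function('G')(q, N) = Add(-5, Mul(-6, N)) (Function('G')(q, N) = Add(Mul(-6, N), -5) = Add(-5, Mul(-6, N)))
Mul(Add(Mul(-1, f), Mul(47, Add(-24, Function('G')(-2, 4)))), Add(44809, 4830)) = Mul(Add(Mul(-1, 41512), Mul(47, Add(-24, Add(-5, Mul(-6, 4))))), Add(44809, 4830)) = Mul(Add(-41512, Mul(47, Add(-24, Add(-5, -24)))), 49639) = Mul(Add(-41512, Mul(47, Add(-24, -29))), 49639) = Mul(Add(-41512, Mul(47, -53)), 49639) = Mul(Add(-41512, -2491), 49639) = Mul(-44003, 49639) = -2184264917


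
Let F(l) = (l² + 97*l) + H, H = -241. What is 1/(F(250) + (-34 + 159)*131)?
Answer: 1/102884 ≈ 9.7197e-6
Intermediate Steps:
F(l) = -241 + l² + 97*l (F(l) = (l² + 97*l) - 241 = -241 + l² + 97*l)
1/(F(250) + (-34 + 159)*131) = 1/((-241 + 250² + 97*250) + (-34 + 159)*131) = 1/((-241 + 62500 + 24250) + 125*131) = 1/(86509 + 16375) = 1/102884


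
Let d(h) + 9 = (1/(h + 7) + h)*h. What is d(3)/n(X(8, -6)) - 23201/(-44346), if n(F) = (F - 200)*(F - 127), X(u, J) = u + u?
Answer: 789784213/1509537840 ≈ 0.52320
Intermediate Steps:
X(u, J) = 2*u
n(F) = (-200 + F)*(-127 + F)
d(h) = -9 + h*(h + 1/(7 + h)) (d(h) = -9 + (1/(h + 7) + h)*h = -9 + (1/(7 + h) + h)*h = -9 + (h + 1/(7 + h))*h = -9 + h*(h + 1/(7 + h)))
d(3)/n(X(8, -6)) - 23201/(-44346) = ((-63 + 3**3 - 8*3 + 7*3**2)/(7 + 3))/(25400 + (2*8)**2 - 654*8) - 23201/(-44346) = ((-63 + 27 - 24 + 7*9)/10)/(25400 + 16**2 - 327*16) - 23201*(-1/44346) = ((-63 + 27 - 24 + 63)/10)/(25400 + 256 - 5232) + 23201/44346 = ((1/10)*3)/20424 + 23201/44346 = (3/10)*(1/20424) + 23201/44346 = 1/68080 + 23201/44346 = 789784213/1509537840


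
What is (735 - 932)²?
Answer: 38809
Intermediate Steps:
(735 - 932)² = (-197)² = 38809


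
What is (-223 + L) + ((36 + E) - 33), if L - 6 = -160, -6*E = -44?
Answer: -1100/3 ≈ -366.67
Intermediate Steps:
E = 22/3 (E = -1/6*(-44) = 22/3 ≈ 7.3333)
L = -154 (L = 6 - 160 = -154)
(-223 + L) + ((36 + E) - 33) = (-223 - 154) + ((36 + 22/3) - 33) = -377 + (130/3 - 33) = -377 + 31/3 = -1100/3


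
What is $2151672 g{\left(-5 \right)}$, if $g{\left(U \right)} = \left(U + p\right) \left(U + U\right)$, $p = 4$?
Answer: $21516720$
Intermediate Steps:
$g{\left(U \right)} = 2 U \left(4 + U\right)$ ($g{\left(U \right)} = \left(U + 4\right) \left(U + U\right) = \left(4 + U\right) 2 U = 2 U \left(4 + U\right)$)
$2151672 g{\left(-5 \right)} = 2151672 \cdot 2 \left(-5\right) \left(4 - 5\right) = 2151672 \cdot 2 \left(-5\right) \left(-1\right) = 2151672 \cdot 10 = 21516720$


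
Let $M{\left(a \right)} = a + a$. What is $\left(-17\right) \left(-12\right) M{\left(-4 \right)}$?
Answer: $-1632$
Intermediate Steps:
$M{\left(a \right)} = 2 a$
$\left(-17\right) \left(-12\right) M{\left(-4 \right)} = \left(-17\right) \left(-12\right) 2 \left(-4\right) = 204 \left(-8\right) = -1632$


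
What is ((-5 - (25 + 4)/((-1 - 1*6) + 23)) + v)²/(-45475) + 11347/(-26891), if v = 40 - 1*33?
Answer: -132097477219/313054265600 ≈ -0.42196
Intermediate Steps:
v = 7 (v = 40 - 33 = 7)
((-5 - (25 + 4)/((-1 - 1*6) + 23)) + v)²/(-45475) + 11347/(-26891) = ((-5 - (25 + 4)/((-1 - 1*6) + 23)) + 7)²/(-45475) + 11347/(-26891) = ((-5 - 29/((-1 - 6) + 23)) + 7)²*(-1/45475) + 11347*(-1/26891) = ((-5 - 29/(-7 + 23)) + 7)²*(-1/45475) - 11347/26891 = ((-5 - 29/16) + 7)²*(-1/45475) - 11347/26891 = (-109/16 + 7)²*(-1/45475) - 11347/26891 = (3/16)²*(-1/45475) - 11347/26891 = (9/256)*(-1/45475) - 11347/26891 = -9/11641600 - 11347/26891 = -132097477219/313054265600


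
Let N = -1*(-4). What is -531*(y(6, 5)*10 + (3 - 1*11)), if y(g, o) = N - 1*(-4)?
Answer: -38232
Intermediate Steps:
N = 4
y(g, o) = 8 (y(g, o) = 4 - 1*(-4) = 4 + 4 = 8)
-531*(y(6, 5)*10 + (3 - 1*11)) = -531*(8*10 + (3 - 1*11)) = -531*(80 + (3 - 11)) = -531*(80 - 8) = -531*72 = -38232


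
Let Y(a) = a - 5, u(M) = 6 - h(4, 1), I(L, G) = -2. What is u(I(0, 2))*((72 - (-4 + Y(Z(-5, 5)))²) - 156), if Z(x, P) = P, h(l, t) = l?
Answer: -200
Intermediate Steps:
u(M) = 2 (u(M) = 6 - 1*4 = 6 - 4 = 2)
Y(a) = -5 + a
u(I(0, 2))*((72 - (-4 + Y(Z(-5, 5)))²) - 156) = 2*((72 - (-4 + (-5 + 5))²) - 156) = 2*((72 - (-4 + 0)²) - 156) = 2*((72 - 1*(-4)²) - 156) = 2*((72 - 1*16) - 156) = 2*((72 - 16) - 156) = 2*(56 - 156) = 2*(-100) = -200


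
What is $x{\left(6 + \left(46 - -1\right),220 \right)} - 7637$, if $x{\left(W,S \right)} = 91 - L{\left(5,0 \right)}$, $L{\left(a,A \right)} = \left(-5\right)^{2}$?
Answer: $-7571$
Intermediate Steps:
$L{\left(a,A \right)} = 25$
$x{\left(W,S \right)} = 66$ ($x{\left(W,S \right)} = 91 - 25 = 66$)
$x{\left(6 + \left(46 - -1\right),220 \right)} - 7637 = 66 - 7637 = -7571$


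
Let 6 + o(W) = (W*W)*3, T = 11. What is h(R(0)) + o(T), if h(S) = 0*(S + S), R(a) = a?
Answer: 357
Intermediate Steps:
o(W) = -6 + 3*W² (o(W) = -6 + (W*W)*3 = -6 + W²*3 = -6 + 3*W²)
h(S) = 0 (h(S) = 0*(2*S) = 0)
h(R(0)) + o(T) = 0 + (-6 + 3*11²) = 0 + (-6 + 3*121) = 0 + (-6 + 363) = 0 + 357 = 357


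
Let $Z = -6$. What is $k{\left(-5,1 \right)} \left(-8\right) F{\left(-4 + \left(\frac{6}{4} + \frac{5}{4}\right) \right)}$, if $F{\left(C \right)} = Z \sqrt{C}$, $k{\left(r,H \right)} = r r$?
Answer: $600 i \sqrt{5} \approx 1341.6 i$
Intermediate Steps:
$k{\left(r,H \right)} = r^{2}$
$F{\left(C \right)} = - 6 \sqrt{C}$
$k{\left(-5,1 \right)} \left(-8\right) F{\left(-4 + \left(\frac{6}{4} + \frac{5}{4}\right) \right)} = \left(-5\right)^{2} \left(-8\right) \left(- 6 \sqrt{-4 + \left(\frac{6}{4} + \frac{5}{4}\right)}\right) = 25 \left(-8\right) \left(- 6 \sqrt{-4 + \left(6 \cdot \frac{1}{4} + 5 \cdot \frac{1}{4}\right)}\right) = - 200 \left(- 6 \sqrt{-4 + \left(\frac{3}{2} + \frac{5}{4}\right)}\right) = - 200 \left(- 6 \sqrt{-4 + \frac{11}{4}}\right) = - 200 \left(- 6 \sqrt{- \frac{5}{4}}\right) = - 200 \left(- 6 \frac{i \sqrt{5}}{2}\right) = - 200 \left(- 3 i \sqrt{5}\right) = 600 i \sqrt{5}$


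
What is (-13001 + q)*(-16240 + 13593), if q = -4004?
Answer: 45012235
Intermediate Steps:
(-13001 + q)*(-16240 + 13593) = (-13001 - 4004)*(-16240 + 13593) = -17005*(-2647) = 45012235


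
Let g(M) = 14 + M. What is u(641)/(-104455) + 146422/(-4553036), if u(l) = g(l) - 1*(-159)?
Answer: -9500340657/237793687690 ≈ -0.039952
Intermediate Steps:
u(l) = 173 + l (u(l) = (14 + l) - 1*(-159) = (14 + l) + 159 = 173 + l)
u(641)/(-104455) + 146422/(-4553036) = (173 + 641)/(-104455) + 146422/(-4553036) = 814*(-1/104455) + 146422*(-1/4553036) = -814/104455 - 73211/2276518 = -9500340657/237793687690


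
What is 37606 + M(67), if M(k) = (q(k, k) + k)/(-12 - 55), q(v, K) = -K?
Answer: 37606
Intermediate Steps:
M(k) = 0 (M(k) = (-k + k)/(-12 - 55) = 0/(-67) = 0*(-1/67) = 0)
37606 + M(67) = 37606 + 0 = 37606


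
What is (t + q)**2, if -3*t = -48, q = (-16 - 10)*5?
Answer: 12996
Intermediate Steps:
q = -130 (q = -26*5 = -130)
t = 16 (t = -1/3*(-48) = 16)
(t + q)**2 = (16 - 130)**2 = (-114)**2 = 12996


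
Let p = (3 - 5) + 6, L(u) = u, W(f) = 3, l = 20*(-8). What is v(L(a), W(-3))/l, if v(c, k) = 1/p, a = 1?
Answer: -1/640 ≈ -0.0015625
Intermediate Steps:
l = -160
p = 4 (p = -2 + 6 = 4)
v(c, k) = ¼ (v(c, k) = 1/4 = ¼)
v(L(a), W(-3))/l = (¼)/(-160) = (¼)*(-1/160) = -1/640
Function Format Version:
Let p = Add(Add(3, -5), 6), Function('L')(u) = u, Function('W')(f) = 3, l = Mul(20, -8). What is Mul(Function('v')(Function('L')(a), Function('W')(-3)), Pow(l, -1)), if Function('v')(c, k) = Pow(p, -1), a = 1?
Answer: Rational(-1, 640) ≈ -0.0015625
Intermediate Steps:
l = -160
p = 4 (p = Add(-2, 6) = 4)
Function('v')(c, k) = Rational(1, 4) (Function('v')(c, k) = Pow(4, -1) = Rational(1, 4))
Mul(Function('v')(Function('L')(a), Function('W')(-3)), Pow(l, -1)) = Mul(Rational(1, 4), Pow(-160, -1)) = Mul(Rational(1, 4), Rational(-1, 160)) = Rational(-1, 640)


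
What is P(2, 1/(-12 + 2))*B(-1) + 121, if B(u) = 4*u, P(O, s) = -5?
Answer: 141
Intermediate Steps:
P(2, 1/(-12 + 2))*B(-1) + 121 = -20*(-1) + 121 = -5*(-4) + 121 = 20 + 121 = 141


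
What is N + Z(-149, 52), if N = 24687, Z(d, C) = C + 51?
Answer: 24790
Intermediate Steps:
Z(d, C) = 51 + C
N + Z(-149, 52) = 24687 + (51 + 52) = 24687 + 103 = 24790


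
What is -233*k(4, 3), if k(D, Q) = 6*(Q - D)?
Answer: 1398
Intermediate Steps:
k(D, Q) = -6*D + 6*Q
-233*k(4, 3) = -233*(-6*4 + 6*3) = -233*(-24 + 18) = -233*(-6) = 1398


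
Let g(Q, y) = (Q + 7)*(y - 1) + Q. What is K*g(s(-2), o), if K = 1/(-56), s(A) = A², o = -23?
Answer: 65/14 ≈ 4.6429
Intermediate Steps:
g(Q, y) = Q + (-1 + y)*(7 + Q) (g(Q, y) = (7 + Q)*(-1 + y) + Q = (-1 + y)*(7 + Q) + Q = Q + (-1 + y)*(7 + Q))
K = -1/56 ≈ -0.017857
K*g(s(-2), o) = -(-7 + 7*(-23) + (-2)²*(-23))/56 = -(-7 - 161 + 4*(-23))/56 = -(-7 - 161 - 92)/56 = -1/56*(-260) = 65/14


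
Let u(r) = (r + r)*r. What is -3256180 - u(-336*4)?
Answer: -6868852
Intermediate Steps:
u(r) = 2*r**2 (u(r) = (2*r)*r = 2*r**2)
-3256180 - u(-336*4) = -3256180 - 2*(-336*4)**2 = -3256180 - 2*(-1344)**2 = -3256180 - 2*1806336 = -3256180 - 1*3612672 = -3256180 - 3612672 = -6868852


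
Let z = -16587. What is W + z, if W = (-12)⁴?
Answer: 4149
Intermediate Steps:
W = 20736
W + z = 20736 - 16587 = 4149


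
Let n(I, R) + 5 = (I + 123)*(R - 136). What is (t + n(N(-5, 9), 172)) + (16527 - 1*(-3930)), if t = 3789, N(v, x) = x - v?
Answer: 29173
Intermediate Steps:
n(I, R) = -5 + (-136 + R)*(123 + I) (n(I, R) = -5 + (I + 123)*(R - 136) = -5 + (123 + I)*(-136 + R) = -5 + (-136 + R)*(123 + I))
(t + n(N(-5, 9), 172)) + (16527 - 1*(-3930)) = (3789 + (-16733 - 136*(9 - 1*(-5)) + 123*172 + (9 - 1*(-5))*172)) + (16527 - 1*(-3930)) = (3789 + (-16733 - 136*(9 + 5) + 21156 + (9 + 5)*172)) + (16527 + 3930) = (3789 + (-16733 - 136*14 + 21156 + 14*172)) + 20457 = (3789 + (-16733 - 1904 + 21156 + 2408)) + 20457 = (3789 + 4927) + 20457 = 8716 + 20457 = 29173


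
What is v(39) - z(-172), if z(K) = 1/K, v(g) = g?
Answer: 6709/172 ≈ 39.006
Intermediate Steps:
v(39) - z(-172) = 39 - 1/(-172) = 39 - 1*(-1/172) = 39 + 1/172 = 6709/172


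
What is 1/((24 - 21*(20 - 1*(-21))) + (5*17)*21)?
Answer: 1/948 ≈ 0.0010549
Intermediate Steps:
1/((24 - 21*(20 - 1*(-21))) + (5*17)*21) = 1/((24 - 21*(20 + 21)) + 85*21) = 1/((24 - 21*41) + 1785) = 1/((24 - 861) + 1785) = 1/(-837 + 1785) = 1/948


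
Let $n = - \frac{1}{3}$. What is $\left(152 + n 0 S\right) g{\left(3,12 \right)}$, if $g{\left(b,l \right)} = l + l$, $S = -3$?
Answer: $3648$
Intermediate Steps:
$g{\left(b,l \right)} = 2 l$
$n = - \frac{1}{3}$ ($n = \left(-1\right) \frac{1}{3} = - \frac{1}{3} \approx -0.33333$)
$\left(152 + n 0 S\right) g{\left(3,12 \right)} = \left(152 + \left(- \frac{1}{3}\right) 0 \left(-3\right)\right) 2 \cdot 12 = \left(152 + 0 \left(-3\right)\right) 24 = \left(152 + 0\right) 24 = 152 \cdot 24 = 3648$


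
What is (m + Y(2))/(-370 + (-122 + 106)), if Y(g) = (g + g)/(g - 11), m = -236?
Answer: 1064/1737 ≈ 0.61255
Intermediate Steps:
Y(g) = 2*g/(-11 + g) (Y(g) = (2*g)/(-11 + g) = 2*g/(-11 + g))
(m + Y(2))/(-370 + (-122 + 106)) = (-236 + 2*2/(-11 + 2))/(-370 + (-122 + 106)) = (-236 + 2*2/(-9))/(-370 - 16) = (-236 + 2*2*(-1/9))/(-386) = (-236 - 4/9)*(-1/386) = -2128/9*(-1/386) = 1064/1737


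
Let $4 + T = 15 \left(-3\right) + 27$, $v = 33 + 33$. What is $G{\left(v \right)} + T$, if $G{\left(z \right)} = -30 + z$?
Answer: $14$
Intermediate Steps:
$v = 66$
$T = -22$ ($T = -4 + \left(15 \left(-3\right) + 27\right) = -4 + \left(-45 + 27\right) = -4 - 18 = -22$)
$G{\left(v \right)} + T = \left(-30 + 66\right) - 22 = 36 - 22 = 14$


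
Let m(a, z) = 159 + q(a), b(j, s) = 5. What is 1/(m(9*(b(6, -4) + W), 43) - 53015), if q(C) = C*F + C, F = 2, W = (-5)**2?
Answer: -1/52046 ≈ -1.9214e-5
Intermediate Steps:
W = 25
q(C) = 3*C (q(C) = C*2 + C = 2*C + C = 3*C)
m(a, z) = 159 + 3*a
1/(m(9*(b(6, -4) + W), 43) - 53015) = 1/((159 + 3*(9*(5 + 25))) - 53015) = 1/((159 + 3*(9*30)) - 53015) = 1/((159 + 3*270) - 53015) = 1/((159 + 810) - 53015) = 1/(969 - 53015) = 1/(-52046) = -1/52046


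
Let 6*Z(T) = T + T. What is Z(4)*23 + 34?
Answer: 194/3 ≈ 64.667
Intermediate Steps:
Z(T) = T/3 (Z(T) = (T + T)/6 = (2*T)/6 = T/3)
Z(4)*23 + 34 = ((1/3)*4)*23 + 34 = (4/3)*23 + 34 = 92/3 + 34 = 194/3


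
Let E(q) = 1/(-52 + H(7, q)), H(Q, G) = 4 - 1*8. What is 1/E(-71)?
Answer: -56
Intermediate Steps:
H(Q, G) = -4 (H(Q, G) = 4 - 8 = -4)
E(q) = -1/56 (E(q) = 1/(-52 - 4) = 1/(-56) = -1/56)
1/E(-71) = 1/(-1/56) = -56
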